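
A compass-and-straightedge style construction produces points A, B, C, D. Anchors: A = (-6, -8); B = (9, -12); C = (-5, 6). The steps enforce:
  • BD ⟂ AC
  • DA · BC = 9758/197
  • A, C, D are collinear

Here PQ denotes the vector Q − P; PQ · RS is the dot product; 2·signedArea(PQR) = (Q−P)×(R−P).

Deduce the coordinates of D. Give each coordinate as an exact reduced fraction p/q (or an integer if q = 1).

D = (-1223/197, -2150/197)

1. D_x = -1223/197  [A, C, D are collinear ∩ BD ⟂ AC]
2. D_y = -2150/197  [A, C, D are collinear ∩ BD ⟂ AC]
   → D = (-1223/197, -2150/197)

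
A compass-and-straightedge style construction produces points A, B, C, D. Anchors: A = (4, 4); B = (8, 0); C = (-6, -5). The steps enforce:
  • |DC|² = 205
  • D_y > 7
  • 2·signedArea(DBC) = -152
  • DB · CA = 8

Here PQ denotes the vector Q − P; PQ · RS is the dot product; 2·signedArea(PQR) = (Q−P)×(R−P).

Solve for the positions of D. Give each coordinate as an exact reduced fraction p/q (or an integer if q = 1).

D = (0, 8)

1. D_x = 0  [DB · CA = 8 ∩ 2·signedArea(DBC) = -152]
2. D_y = 8  [DB · CA = 8 ∩ 2·signedArea(DBC) = -152]
   → D = (0, 8)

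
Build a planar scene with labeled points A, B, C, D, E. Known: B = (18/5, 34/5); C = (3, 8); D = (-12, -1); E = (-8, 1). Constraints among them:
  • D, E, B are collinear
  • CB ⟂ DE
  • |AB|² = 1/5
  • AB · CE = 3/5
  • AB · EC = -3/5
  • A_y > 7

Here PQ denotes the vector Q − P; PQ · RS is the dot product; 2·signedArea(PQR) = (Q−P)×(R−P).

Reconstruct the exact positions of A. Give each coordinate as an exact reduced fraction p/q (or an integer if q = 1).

A = (17/5, 36/5)

1. A_x = 17/5  [line 11·x + 7·y + -439/5 = 0 ∩ |AB|² = 1/5]
2. A_y = 36/5  [line 11·x + 7·y + -439/5 = 0 ∩ |AB|² = 1/5]
   → A = (17/5, 36/5)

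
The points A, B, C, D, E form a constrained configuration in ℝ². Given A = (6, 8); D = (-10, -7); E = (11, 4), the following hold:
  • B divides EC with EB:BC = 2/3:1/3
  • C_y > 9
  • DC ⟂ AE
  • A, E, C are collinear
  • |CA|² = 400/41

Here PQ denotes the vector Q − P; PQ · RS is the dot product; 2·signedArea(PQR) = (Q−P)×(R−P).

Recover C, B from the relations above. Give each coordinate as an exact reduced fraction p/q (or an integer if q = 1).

1. C_x = 146/41  [A, E, C are collinear ∩ DC ⟂ AE]
2. C_y = 408/41  [A, E, C are collinear ∩ DC ⟂ AE]
   → C = (146/41, 408/41)
3. B_x = 743/123  [B divides EC with EB:BC = 2/3:1/3]
4. B_y = 980/123  [B divides EC with EB:BC = 2/3:1/3]
   → B = (743/123, 980/123)

B = (743/123, 980/123)
C = (146/41, 408/41)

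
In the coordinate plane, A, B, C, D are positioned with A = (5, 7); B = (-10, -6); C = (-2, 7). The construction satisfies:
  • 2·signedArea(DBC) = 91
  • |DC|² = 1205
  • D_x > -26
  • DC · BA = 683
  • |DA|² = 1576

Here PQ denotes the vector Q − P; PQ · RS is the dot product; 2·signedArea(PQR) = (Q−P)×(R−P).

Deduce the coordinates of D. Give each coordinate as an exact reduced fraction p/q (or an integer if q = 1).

D = (-25, -19)

1. D_x = -25  [2·signedArea(DBC) = 91 ∩ DC · BA = 683]
2. D_y = -19  [2·signedArea(DBC) = 91 ∩ DC · BA = 683]
   → D = (-25, -19)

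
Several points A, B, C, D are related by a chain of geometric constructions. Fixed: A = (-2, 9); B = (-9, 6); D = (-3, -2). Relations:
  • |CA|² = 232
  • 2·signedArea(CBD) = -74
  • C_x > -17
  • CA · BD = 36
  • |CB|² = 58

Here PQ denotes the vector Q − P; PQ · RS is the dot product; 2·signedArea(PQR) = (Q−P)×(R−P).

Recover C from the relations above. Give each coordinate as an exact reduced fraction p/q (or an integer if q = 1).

1. C_x = -16  [2·signedArea(CBD) = -74 ∩ CA · BD = 36]
2. C_y = 3  [2·signedArea(CBD) = -74 ∩ CA · BD = 36]
   → C = (-16, 3)

C = (-16, 3)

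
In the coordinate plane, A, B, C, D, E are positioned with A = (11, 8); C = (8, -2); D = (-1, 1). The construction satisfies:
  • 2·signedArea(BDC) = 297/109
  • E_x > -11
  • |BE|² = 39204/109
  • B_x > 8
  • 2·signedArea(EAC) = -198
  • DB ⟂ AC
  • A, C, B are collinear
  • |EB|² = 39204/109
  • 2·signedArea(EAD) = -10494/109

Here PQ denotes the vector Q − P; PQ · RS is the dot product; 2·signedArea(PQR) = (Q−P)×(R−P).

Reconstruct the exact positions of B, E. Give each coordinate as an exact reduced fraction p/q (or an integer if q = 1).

B = (881/109, -188/109)
E = (-1099/109, 406/109)

1. B_x = 881/109  [A, C, B are collinear ∩ DB ⟂ AC]
2. B_y = -188/109  [A, C, B are collinear ∩ DB ⟂ AC]
   → B = (881/109, -188/109)
3. E_x = -1099/109  [2·signedArea(EAC) = -198 ∩ 2·signedArea(EAD) = -10494/109]
4. E_y = 406/109  [2·signedArea(EAC) = -198 ∩ 2·signedArea(EAD) = -10494/109]
   → E = (-1099/109, 406/109)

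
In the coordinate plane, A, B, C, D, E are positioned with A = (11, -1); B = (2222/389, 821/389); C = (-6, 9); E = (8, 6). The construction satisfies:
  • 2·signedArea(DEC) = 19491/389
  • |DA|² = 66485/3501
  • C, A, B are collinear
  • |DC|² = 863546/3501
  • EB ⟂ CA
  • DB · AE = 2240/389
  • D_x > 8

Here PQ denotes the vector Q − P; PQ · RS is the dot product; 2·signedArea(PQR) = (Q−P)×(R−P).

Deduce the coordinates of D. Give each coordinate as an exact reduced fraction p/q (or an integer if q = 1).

1. D_x = 9613/1167  [2·signedArea(DEC) = 19491/389 ∩ DB · AE = 2240/389]
2. D_y = 922/389  [2·signedArea(DEC) = 19491/389 ∩ DB · AE = 2240/389]
   → D = (9613/1167, 922/389)

D = (9613/1167, 922/389)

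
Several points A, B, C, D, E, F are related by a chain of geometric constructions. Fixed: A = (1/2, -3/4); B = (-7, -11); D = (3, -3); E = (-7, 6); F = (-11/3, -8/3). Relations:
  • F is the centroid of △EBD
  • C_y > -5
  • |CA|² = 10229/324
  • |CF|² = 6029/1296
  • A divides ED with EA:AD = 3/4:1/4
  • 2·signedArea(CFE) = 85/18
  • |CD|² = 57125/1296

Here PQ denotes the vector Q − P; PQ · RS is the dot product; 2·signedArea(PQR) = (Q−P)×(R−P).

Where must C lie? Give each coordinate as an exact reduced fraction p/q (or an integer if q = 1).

1. C_x = -61/18  [line -26/3·x + -10/3·y + -817/18 = 0 ∩ |CD|² = 57125/1296]
2. C_y = -173/36  [line -26/3·x + -10/3·y + -817/18 = 0 ∩ |CD|² = 57125/1296]
   → C = (-61/18, -173/36)

C = (-61/18, -173/36)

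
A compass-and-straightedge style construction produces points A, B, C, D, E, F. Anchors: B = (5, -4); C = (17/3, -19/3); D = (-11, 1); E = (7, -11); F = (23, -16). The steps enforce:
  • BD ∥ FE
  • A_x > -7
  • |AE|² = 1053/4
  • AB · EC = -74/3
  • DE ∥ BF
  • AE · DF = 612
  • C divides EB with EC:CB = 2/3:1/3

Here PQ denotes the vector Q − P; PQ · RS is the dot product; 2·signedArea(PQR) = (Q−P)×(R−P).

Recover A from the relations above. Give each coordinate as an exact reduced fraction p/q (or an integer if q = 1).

1. A_x = -13/2  [AE · DF = 612 ∩ AB · EC = -74/3]
2. A_y = -2  [AE · DF = 612 ∩ AB · EC = -74/3]
   → A = (-13/2, -2)

A = (-13/2, -2)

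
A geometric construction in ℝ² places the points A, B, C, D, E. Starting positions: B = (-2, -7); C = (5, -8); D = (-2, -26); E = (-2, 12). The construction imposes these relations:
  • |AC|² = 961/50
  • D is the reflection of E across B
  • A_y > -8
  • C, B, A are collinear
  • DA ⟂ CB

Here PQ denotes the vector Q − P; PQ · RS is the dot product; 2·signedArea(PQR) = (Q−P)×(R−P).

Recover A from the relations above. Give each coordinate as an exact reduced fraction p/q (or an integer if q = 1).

A = (33/50, -369/50)

1. A_x = 33/50  [C, B, A are collinear ∩ DA ⟂ CB]
2. A_y = -369/50  [C, B, A are collinear ∩ DA ⟂ CB]
   → A = (33/50, -369/50)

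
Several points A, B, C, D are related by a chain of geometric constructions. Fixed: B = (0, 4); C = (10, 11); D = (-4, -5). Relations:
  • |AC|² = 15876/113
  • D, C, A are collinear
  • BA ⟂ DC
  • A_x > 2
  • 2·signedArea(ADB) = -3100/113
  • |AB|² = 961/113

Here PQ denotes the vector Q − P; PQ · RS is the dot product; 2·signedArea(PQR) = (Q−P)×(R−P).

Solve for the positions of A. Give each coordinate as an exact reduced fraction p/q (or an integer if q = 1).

A = (248/113, 235/113)

1. A_x = 248/113  [D, C, A are collinear ∩ BA ⟂ DC]
2. A_y = 235/113  [D, C, A are collinear ∩ BA ⟂ DC]
   → A = (248/113, 235/113)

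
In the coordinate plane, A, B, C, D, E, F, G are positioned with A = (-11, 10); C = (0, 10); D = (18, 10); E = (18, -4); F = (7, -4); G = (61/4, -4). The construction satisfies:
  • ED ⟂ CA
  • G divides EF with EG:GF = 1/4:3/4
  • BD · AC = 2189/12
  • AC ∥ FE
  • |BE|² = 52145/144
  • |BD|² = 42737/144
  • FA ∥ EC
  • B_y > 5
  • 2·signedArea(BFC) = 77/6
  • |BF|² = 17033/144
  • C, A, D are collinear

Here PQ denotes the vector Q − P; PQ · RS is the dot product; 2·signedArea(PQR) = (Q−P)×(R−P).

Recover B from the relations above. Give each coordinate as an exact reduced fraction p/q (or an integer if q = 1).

1. B_x = 17/12  [BD · AC = 2189/12 ∩ 2·signedArea(BFC) = 77/6]
2. B_y = 16/3  [BD · AC = 2189/12 ∩ 2·signedArea(BFC) = 77/6]
   → B = (17/12, 16/3)

B = (17/12, 16/3)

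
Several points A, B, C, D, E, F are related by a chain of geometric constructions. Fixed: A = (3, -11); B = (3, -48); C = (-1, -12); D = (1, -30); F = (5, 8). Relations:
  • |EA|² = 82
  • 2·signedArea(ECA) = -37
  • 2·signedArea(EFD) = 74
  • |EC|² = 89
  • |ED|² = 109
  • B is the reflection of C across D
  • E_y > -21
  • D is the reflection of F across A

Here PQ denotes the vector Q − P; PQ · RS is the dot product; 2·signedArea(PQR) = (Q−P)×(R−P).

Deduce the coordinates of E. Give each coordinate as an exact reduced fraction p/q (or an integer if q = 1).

1. E_x = 4  [2·signedArea(EFD) = 74 ∩ 2·signedArea(ECA) = -37]
2. E_y = -20  [2·signedArea(EFD) = 74 ∩ 2·signedArea(ECA) = -37]
   → E = (4, -20)

E = (4, -20)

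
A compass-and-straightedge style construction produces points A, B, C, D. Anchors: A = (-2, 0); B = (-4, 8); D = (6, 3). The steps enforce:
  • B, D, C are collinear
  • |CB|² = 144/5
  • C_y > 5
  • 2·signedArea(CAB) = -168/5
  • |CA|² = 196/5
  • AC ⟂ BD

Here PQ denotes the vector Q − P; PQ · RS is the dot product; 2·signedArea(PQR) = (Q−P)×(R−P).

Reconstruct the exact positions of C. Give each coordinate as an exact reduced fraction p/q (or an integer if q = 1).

1. C_x = 4/5  [B, D, C are collinear ∩ AC ⟂ BD]
2. C_y = 28/5  [B, D, C are collinear ∩ AC ⟂ BD]
   → C = (4/5, 28/5)

C = (4/5, 28/5)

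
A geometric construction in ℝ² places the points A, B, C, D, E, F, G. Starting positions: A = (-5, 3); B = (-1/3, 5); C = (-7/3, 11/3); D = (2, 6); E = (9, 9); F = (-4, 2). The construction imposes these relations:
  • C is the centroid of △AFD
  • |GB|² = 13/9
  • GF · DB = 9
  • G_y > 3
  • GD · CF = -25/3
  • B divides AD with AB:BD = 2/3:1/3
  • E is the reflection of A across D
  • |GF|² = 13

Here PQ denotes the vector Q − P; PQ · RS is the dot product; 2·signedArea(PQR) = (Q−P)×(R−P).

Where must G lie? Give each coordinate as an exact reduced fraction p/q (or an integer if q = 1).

G = (-1, 4)

1. G_x = -1  [GF · DB = 9 ∩ GD · CF = -25/3]
2. G_y = 4  [GF · DB = 9 ∩ GD · CF = -25/3]
   → G = (-1, 4)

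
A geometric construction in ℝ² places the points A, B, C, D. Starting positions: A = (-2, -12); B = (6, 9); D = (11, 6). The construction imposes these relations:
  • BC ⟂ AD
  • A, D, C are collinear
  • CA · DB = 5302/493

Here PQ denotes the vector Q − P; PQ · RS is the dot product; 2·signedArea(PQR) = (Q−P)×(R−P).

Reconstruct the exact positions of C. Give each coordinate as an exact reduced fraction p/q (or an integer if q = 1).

1. C_x = 5280/493  [A, D, C are collinear ∩ BC ⟂ AD]
2. C_y = 2760/493  [A, D, C are collinear ∩ BC ⟂ AD]
   → C = (5280/493, 2760/493)

C = (5280/493, 2760/493)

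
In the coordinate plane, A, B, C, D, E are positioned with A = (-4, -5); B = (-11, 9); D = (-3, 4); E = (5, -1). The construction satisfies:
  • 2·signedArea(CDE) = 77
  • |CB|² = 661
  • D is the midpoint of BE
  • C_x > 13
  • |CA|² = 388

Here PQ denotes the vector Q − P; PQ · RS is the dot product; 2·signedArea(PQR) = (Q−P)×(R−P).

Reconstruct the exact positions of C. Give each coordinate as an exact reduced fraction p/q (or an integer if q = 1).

1. C_x = 14  [line 5·x + 8·y + -94 = 0 ∩ |CB|² = 661]
2. C_y = 3  [line 5·x + 8·y + -94 = 0 ∩ |CB|² = 661]
   → C = (14, 3)

C = (14, 3)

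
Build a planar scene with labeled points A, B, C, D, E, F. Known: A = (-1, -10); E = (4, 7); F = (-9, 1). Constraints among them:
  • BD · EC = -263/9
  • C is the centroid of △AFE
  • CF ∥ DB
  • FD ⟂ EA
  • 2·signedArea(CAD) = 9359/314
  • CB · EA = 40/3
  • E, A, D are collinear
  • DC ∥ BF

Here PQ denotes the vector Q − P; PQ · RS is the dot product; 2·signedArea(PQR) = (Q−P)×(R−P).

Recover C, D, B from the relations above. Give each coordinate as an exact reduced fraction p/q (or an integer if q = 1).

B = (-1777/314, -353/942)
C = (-2, -2/3)
D = (421/314, -641/314)

1. C_x = -2  [C is the centroid of △AFE]
2. C_y = -2/3  [C is the centroid of △AFE]
   → C = (-2, -2/3)
3. D_x = 421/314  [E, A, D are collinear ∩ FD ⟂ EA]
4. D_y = -641/314  [E, A, D are collinear ∩ FD ⟂ EA]
   → D = (421/314, -641/314)
5. B_x = -1777/314  [DC ∥ BF ∩ CF ∥ DB]
6. B_y = -353/942  [DC ∥ BF ∩ CF ∥ DB]
   → B = (-1777/314, -353/942)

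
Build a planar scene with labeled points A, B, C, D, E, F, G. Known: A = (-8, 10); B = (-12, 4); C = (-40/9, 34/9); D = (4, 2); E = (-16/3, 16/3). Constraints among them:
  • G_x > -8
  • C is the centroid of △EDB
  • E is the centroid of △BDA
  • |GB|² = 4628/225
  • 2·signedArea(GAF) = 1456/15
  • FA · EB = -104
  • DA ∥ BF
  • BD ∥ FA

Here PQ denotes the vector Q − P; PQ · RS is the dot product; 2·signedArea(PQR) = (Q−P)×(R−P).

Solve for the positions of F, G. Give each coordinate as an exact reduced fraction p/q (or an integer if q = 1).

F = (-24, 12)
G = (-112/15, 58/15)

1. F_x = -24  [BD ∥ FA ∩ DA ∥ BF]
2. F_y = 12  [BD ∥ FA ∩ DA ∥ BF]
   → F = (-24, 12)
3. G_x = -112/15  [line -2·x + -16·y + 704/15 = 0 ∩ |GB|² = 4628/225]
4. G_y = 58/15  [line -2·x + -16·y + 704/15 = 0 ∩ |GB|² = 4628/225]
   → G = (-112/15, 58/15)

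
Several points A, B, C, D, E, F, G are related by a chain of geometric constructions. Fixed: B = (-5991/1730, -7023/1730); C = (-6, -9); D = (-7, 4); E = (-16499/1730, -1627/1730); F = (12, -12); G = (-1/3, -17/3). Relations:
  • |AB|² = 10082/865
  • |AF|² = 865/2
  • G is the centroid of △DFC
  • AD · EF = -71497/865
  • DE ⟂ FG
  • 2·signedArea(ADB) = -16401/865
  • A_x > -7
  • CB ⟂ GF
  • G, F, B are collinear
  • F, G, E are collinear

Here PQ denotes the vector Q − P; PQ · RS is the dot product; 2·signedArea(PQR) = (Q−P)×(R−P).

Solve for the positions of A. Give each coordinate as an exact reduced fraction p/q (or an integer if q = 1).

A = (-13/2, -5/2)

1. A_x = -13/2  [2·signedArea(ADB) = -16401/865 ∩ AD · EF = -71497/865]
2. A_y = -5/2  [2·signedArea(ADB) = -16401/865 ∩ AD · EF = -71497/865]
   → A = (-13/2, -5/2)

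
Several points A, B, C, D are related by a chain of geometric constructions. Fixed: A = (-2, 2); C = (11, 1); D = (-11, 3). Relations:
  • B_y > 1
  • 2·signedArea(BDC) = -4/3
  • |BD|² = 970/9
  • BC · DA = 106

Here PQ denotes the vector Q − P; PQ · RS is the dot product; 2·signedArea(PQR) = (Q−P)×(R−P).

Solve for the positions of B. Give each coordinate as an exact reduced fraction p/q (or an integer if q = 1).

B = (-2/3, 2)

1. B_x = -2/3  [2·signedArea(BDC) = -4/3 ∩ BC · DA = 106]
2. B_y = 2  [2·signedArea(BDC) = -4/3 ∩ BC · DA = 106]
   → B = (-2/3, 2)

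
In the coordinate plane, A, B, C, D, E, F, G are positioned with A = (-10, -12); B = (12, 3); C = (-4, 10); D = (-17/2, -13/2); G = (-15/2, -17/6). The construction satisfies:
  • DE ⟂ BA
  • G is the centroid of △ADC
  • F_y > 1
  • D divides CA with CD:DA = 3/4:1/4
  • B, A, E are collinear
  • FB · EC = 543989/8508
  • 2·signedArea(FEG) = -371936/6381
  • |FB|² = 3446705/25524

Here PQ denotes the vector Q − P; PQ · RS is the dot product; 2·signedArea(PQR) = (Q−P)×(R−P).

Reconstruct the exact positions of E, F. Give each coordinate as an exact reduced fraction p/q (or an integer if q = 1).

1. E_x = -4549/709  [B, A, E are collinear ∩ DE ⟂ BA]
2. E_y = -13551/1418  [B, A, E are collinear ∩ DE ⟂ BA]
   → E = (-4549/709, -13551/1418)
3. F_x = 1123/2127  [FB · EC = 543989/8508 ∩ 2·signedArea(FEG) = -371936/6381]
4. F_y = 4883/4254  [FB · EC = 543989/8508 ∩ 2·signedArea(FEG) = -371936/6381]
   → F = (1123/2127, 4883/4254)

E = (-4549/709, -13551/1418)
F = (1123/2127, 4883/4254)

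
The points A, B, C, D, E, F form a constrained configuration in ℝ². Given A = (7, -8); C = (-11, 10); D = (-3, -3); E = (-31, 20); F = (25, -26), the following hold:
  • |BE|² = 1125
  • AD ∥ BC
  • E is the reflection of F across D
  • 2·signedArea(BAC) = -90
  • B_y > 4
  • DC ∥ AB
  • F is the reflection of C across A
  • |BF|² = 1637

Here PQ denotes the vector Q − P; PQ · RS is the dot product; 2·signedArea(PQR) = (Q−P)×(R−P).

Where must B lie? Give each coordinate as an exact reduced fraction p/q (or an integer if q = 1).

B = (-1, 5)

1. B_x = -1  [AD ∥ BC ∩ DC ∥ AB]
2. B_y = 5  [AD ∥ BC ∩ DC ∥ AB]
   → B = (-1, 5)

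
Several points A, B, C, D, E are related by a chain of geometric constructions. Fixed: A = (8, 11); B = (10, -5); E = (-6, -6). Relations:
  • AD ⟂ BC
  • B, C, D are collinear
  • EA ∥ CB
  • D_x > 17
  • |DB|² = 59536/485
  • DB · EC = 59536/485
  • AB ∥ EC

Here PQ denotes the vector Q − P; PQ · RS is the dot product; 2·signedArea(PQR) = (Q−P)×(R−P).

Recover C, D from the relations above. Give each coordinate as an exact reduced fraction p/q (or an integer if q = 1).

C = (-4, -22)
D = (8266/485, 1723/485)

1. C_x = -4  [EA ∥ CB ∩ AB ∥ EC]
2. C_y = -22  [EA ∥ CB ∩ AB ∥ EC]
   → C = (-4, -22)
3. D_x = 8266/485  [B, C, D are collinear ∩ AD ⟂ BC]
4. D_y = 1723/485  [B, C, D are collinear ∩ AD ⟂ BC]
   → D = (8266/485, 1723/485)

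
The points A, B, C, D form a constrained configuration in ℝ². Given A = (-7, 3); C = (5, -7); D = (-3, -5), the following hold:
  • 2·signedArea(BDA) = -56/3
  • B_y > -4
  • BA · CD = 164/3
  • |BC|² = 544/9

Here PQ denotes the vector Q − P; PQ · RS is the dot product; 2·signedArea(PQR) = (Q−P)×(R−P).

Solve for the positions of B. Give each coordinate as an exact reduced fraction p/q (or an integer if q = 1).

B = (-5/3, -3)

1. B_x = -5/3  [2·signedArea(BDA) = -56/3 ∩ BA · CD = 164/3]
2. B_y = -3  [2·signedArea(BDA) = -56/3 ∩ BA · CD = 164/3]
   → B = (-5/3, -3)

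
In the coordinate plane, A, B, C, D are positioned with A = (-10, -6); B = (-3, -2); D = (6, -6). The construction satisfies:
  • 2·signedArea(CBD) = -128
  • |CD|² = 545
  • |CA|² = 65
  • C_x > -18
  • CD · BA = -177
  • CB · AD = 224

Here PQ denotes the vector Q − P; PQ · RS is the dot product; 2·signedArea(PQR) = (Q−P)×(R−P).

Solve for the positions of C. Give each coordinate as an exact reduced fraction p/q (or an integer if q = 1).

C = (-17, -10)

1. C_x = -17  [2·signedArea(CBD) = -128 ∩ CB · AD = 224]
2. C_y = -10  [2·signedArea(CBD) = -128 ∩ CB · AD = 224]
   → C = (-17, -10)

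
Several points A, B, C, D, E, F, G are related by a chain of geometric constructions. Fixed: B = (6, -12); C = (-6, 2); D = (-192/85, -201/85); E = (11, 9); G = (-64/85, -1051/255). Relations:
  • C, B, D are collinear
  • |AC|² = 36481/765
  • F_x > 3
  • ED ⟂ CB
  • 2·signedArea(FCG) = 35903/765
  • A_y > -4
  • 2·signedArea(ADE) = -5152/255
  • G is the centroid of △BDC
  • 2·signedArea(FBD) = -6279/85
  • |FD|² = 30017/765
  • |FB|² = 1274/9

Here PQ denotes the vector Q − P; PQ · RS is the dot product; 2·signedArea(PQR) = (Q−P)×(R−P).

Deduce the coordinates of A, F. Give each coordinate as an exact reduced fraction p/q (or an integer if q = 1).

1. A_x = -128/85  [line -966/85·x + 1127/85·y + 6601/255 = 0 ∩ |AC|² = 36481/765]
2. A_y = -827/255  [line -966/85·x + 1127/85·y + 6601/255 = 0 ∩ |AC|² = 36481/765]
   → A = (-128/85, -827/255)
3. F_x = 11/3  [line -819/85·x + -702/85·y + 2769/85 = 0 ∩ |FD|² = 30017/765]
4. F_y = -1/3  [line -819/85·x + -702/85·y + 2769/85 = 0 ∩ |FD|² = 30017/765]
   → F = (11/3, -1/3)

A = (-128/85, -827/255)
F = (11/3, -1/3)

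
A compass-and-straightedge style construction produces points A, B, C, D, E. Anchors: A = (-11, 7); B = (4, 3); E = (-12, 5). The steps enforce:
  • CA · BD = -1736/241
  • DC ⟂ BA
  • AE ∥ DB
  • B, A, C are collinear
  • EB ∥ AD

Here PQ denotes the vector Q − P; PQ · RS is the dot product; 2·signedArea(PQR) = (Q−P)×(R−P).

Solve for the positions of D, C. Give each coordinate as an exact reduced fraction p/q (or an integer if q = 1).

C = (1069/241, 695/241)
D = (5, 5)

1. D_x = 5  [AE ∥ DB ∩ EB ∥ AD]
2. D_y = 5  [AE ∥ DB ∩ EB ∥ AD]
   → D = (5, 5)
3. C_x = 1069/241  [B, A, C are collinear ∩ DC ⟂ BA]
4. C_y = 695/241  [B, A, C are collinear ∩ DC ⟂ BA]
   → C = (1069/241, 695/241)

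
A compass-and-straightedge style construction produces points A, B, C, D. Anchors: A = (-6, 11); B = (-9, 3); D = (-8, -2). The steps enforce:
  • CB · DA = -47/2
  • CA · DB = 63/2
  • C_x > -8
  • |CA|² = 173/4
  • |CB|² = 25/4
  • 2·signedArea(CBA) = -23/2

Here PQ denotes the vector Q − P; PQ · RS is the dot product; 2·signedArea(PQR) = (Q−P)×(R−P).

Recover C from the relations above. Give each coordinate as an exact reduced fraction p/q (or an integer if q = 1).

1. C_x = -7  [CB · DA = -47/2 ∩ 2·signedArea(CBA) = -23/2]
2. C_y = 9/2  [CB · DA = -47/2 ∩ 2·signedArea(CBA) = -23/2]
   → C = (-7, 9/2)

C = (-7, 9/2)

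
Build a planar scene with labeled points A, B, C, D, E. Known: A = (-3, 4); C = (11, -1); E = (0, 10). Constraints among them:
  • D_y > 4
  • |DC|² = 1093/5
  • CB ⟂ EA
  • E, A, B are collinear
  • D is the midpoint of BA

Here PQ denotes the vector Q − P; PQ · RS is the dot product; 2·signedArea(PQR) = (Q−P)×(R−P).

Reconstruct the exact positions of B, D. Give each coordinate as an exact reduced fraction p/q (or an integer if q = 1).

B = (-11/5, 28/5)
D = (-13/5, 24/5)

1. B_x = -11/5  [E, A, B are collinear ∩ CB ⟂ EA]
2. B_y = 28/5  [E, A, B are collinear ∩ CB ⟂ EA]
   → B = (-11/5, 28/5)
3. D_x = -13/5  [D is the midpoint of BA]
4. D_y = 24/5  [D is the midpoint of BA]
   → D = (-13/5, 24/5)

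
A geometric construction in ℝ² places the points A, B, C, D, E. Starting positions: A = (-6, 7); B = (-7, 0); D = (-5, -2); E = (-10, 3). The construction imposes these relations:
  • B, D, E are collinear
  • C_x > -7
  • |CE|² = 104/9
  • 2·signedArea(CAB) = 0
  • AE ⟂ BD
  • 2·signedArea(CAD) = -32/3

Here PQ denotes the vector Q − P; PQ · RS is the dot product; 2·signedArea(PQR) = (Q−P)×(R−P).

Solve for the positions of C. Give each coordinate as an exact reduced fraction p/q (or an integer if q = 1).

C = (-20/3, 7/3)

1. C_x = -20/3  [2·signedArea(CAB) = 0 ∩ 2·signedArea(CAD) = -32/3]
2. C_y = 7/3  [2·signedArea(CAB) = 0 ∩ 2·signedArea(CAD) = -32/3]
   → C = (-20/3, 7/3)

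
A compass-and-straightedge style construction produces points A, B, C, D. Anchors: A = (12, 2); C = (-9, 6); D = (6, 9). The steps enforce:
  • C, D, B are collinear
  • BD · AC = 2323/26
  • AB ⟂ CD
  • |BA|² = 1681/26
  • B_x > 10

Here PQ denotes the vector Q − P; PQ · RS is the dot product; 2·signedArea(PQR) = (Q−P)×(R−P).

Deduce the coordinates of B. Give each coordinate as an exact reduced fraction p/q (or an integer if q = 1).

B = (271/26, 257/26)

1. B_x = 271/26  [C, D, B are collinear ∩ AB ⟂ CD]
2. B_y = 257/26  [C, D, B are collinear ∩ AB ⟂ CD]
   → B = (271/26, 257/26)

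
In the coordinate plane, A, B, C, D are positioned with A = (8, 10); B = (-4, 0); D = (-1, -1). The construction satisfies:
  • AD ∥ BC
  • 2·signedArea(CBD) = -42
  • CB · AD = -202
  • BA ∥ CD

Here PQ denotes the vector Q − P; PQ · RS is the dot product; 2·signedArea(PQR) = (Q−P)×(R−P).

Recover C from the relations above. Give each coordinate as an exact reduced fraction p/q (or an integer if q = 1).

C = (-13, -11)

1. C_x = -13  [BA ∥ CD ∩ AD ∥ BC]
2. C_y = -11  [BA ∥ CD ∩ AD ∥ BC]
   → C = (-13, -11)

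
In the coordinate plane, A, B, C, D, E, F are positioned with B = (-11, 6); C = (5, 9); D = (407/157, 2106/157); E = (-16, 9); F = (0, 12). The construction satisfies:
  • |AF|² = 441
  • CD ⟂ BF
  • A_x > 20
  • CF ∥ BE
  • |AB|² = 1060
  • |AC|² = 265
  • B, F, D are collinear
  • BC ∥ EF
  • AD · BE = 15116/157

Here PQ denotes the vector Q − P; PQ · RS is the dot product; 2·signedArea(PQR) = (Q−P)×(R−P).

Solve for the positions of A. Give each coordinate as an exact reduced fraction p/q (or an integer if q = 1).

A = (21, 12)

1. A_x = 21  [line 5·x + -3·y + -69 = 0 ∩ |AF|² = 441]
2. A_y = 12  [line 5·x + -3·y + -69 = 0 ∩ |AF|² = 441]
   → A = (21, 12)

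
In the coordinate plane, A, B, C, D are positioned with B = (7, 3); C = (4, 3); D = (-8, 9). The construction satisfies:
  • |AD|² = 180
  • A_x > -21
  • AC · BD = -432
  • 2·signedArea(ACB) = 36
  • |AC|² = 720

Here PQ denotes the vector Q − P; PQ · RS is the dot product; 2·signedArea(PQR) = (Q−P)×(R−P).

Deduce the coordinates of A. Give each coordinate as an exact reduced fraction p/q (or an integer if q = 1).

1. A_x = -20  [2·signedArea(ACB) = 36 ∩ AC · BD = -432]
2. A_y = 15  [2·signedArea(ACB) = 36 ∩ AC · BD = -432]
   → A = (-20, 15)

A = (-20, 15)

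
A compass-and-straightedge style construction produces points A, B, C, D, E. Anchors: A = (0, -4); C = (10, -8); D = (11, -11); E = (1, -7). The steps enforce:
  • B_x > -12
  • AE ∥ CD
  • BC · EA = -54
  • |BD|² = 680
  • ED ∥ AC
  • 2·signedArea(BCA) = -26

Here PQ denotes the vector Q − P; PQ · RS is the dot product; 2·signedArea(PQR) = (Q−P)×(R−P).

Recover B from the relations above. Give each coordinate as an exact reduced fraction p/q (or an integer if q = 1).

1. B_x = -11  [2·signedArea(BCA) = -26 ∩ BC · EA = -54]
2. B_y = 3  [2·signedArea(BCA) = -26 ∩ BC · EA = -54]
   → B = (-11, 3)

B = (-11, 3)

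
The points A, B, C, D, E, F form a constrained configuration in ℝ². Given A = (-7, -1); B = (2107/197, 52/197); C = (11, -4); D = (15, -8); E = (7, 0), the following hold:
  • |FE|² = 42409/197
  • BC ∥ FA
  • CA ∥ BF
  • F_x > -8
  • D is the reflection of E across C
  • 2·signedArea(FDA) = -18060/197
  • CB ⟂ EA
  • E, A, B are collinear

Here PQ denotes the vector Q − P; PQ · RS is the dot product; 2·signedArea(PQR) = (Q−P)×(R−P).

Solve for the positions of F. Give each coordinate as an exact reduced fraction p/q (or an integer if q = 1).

1. F_x = -1439/197  [BC ∥ FA ∩ CA ∥ BF]
2. F_y = 643/197  [BC ∥ FA ∩ CA ∥ BF]
   → F = (-1439/197, 643/197)

F = (-1439/197, 643/197)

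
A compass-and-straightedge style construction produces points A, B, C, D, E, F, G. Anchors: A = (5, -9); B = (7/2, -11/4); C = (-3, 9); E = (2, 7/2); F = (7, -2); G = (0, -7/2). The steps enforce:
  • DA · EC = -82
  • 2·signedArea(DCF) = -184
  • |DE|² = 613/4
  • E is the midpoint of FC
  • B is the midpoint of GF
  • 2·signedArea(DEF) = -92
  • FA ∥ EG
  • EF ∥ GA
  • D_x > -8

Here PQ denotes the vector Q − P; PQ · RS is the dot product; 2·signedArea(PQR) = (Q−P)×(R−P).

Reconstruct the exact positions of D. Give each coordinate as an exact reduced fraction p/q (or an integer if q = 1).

1. D_x = -7  [2·signedArea(DEF) = -92 ∩ DA · EC = -82]
2. D_y = -5  [2·signedArea(DEF) = -92 ∩ DA · EC = -82]
   → D = (-7, -5)

D = (-7, -5)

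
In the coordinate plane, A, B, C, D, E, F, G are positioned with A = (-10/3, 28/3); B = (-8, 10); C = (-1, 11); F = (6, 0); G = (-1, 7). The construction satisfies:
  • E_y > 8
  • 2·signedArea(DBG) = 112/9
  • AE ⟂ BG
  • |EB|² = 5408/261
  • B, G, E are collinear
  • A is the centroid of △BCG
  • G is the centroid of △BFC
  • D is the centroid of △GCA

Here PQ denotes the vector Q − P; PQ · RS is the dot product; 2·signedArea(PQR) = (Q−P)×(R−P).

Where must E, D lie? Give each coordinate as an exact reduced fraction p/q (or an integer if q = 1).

1. E_x = -332/87  [B, G, E are collinear ∩ AE ⟂ BG]
2. E_y = 238/29  [B, G, E are collinear ∩ AE ⟂ BG]
   → E = (-332/87, 238/29)
3. D_x = -16/9  [D is the centroid of △GCA]
4. D_y = 82/9  [D is the centroid of △GCA]
   → D = (-16/9, 82/9)

D = (-16/9, 82/9)
E = (-332/87, 238/29)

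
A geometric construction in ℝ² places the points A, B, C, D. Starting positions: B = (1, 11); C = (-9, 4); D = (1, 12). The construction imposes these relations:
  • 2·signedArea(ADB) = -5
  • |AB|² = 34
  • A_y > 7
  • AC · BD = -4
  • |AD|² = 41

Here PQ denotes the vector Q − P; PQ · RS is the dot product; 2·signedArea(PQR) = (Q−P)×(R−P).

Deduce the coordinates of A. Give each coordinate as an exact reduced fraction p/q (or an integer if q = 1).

1. A_x = -4  [2·signedArea(ADB) = -5 ∩ AC · BD = -4]
2. A_y = 8  [2·signedArea(ADB) = -5 ∩ AC · BD = -4]
   → A = (-4, 8)

A = (-4, 8)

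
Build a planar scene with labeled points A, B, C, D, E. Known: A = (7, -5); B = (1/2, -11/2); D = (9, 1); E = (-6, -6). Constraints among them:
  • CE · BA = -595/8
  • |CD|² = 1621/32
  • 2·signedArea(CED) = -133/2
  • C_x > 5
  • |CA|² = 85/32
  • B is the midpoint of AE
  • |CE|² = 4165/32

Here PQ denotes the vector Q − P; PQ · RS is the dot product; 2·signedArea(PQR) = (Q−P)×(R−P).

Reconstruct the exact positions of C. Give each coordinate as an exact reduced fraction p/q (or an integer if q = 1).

1. C_x = 43/8  [CE · BA = -595/8 ∩ 2·signedArea(CED) = -133/2]
2. C_y = -41/8  [CE · BA = -595/8 ∩ 2·signedArea(CED) = -133/2]
   → C = (43/8, -41/8)

C = (43/8, -41/8)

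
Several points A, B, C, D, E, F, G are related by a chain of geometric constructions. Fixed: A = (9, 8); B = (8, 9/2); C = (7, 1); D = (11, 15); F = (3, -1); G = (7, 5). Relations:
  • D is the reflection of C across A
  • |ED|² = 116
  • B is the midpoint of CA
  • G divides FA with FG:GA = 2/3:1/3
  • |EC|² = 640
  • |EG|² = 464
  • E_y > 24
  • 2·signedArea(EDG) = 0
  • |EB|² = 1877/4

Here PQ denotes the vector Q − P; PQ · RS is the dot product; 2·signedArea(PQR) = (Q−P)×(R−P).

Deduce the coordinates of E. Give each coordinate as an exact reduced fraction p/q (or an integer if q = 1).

E = (15, 25)

1. E_x = 15  [line 10·x + -4·y + -50 = 0 ∩ |EC|² = 640]
2. E_y = 25  [line 10·x + -4·y + -50 = 0 ∩ |EC|² = 640]
   → E = (15, 25)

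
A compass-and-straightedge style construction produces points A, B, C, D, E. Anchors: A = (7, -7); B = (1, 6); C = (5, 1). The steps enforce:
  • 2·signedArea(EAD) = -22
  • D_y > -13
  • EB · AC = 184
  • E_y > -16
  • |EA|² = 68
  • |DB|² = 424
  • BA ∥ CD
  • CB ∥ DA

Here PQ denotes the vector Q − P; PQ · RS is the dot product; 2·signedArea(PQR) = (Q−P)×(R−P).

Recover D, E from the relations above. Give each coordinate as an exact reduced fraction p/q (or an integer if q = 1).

1. D_x = 11  [CB ∥ DA ∩ BA ∥ CD]
2. D_y = -12  [CB ∥ DA ∩ BA ∥ CD]
   → D = (11, -12)
3. E_x = 9  [2·signedArea(EAD) = -22 ∩ EB · AC = 184]
4. E_y = -15  [2·signedArea(EAD) = -22 ∩ EB · AC = 184]
   → E = (9, -15)

D = (11, -12)
E = (9, -15)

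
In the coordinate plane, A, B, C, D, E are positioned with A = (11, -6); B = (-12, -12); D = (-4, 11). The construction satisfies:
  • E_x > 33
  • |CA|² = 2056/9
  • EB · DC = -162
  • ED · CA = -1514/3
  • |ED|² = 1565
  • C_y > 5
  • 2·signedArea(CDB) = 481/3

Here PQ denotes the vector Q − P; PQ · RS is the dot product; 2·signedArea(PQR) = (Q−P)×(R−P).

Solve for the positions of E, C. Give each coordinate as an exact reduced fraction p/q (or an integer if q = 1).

C = (1, 16/3)
E = (34, 0)

1. C_x = 1  [line 23·x + -8·y + 59/3 = 0 ∩ |CA|² = 2056/9]
2. C_y = 16/3  [line 23·x + -8·y + 59/3 = 0 ∩ |CA|² = 2056/9]
   → C = (1, 16/3)
3. E_x = 34  [line -10·x + 34/3·y + 340 = 0 ∩ |ED|² = 1565]
4. E_y = 0  [line -10·x + 34/3·y + 340 = 0 ∩ |ED|² = 1565]
   → E = (34, 0)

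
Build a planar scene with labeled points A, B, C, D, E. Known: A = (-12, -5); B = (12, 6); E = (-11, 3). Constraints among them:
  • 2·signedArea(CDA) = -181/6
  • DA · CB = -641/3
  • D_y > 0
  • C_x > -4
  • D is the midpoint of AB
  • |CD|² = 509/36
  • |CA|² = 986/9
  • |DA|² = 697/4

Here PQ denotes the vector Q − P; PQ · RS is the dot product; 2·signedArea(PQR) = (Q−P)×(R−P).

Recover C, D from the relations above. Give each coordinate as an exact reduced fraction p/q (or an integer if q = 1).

1. D_x = 0  [D is the midpoint of AB]
2. D_y = 1/2  [D is the midpoint of AB]
   → D = (0, 1/2)
3. C_x = -11/3  [2·signedArea(CDA) = -181/6 ∩ DA · CB = -641/3]
4. C_y = 4/3  [2·signedArea(CDA) = -181/6 ∩ DA · CB = -641/3]
   → C = (-11/3, 4/3)

C = (-11/3, 4/3)
D = (0, 1/2)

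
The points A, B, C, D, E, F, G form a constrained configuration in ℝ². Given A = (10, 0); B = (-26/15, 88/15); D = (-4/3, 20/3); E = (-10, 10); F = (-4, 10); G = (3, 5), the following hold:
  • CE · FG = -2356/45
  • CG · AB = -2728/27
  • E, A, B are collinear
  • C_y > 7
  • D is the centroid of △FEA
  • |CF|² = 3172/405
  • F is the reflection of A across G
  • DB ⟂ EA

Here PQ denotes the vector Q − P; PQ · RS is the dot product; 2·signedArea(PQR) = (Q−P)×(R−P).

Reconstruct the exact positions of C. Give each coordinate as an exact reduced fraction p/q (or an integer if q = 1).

C = (-202/45, 326/45)

1. C_x = -202/45  [CG · AB = -2728/27 ∩ CE · FG = -2356/45]
2. C_y = 326/45  [CG · AB = -2728/27 ∩ CE · FG = -2356/45]
   → C = (-202/45, 326/45)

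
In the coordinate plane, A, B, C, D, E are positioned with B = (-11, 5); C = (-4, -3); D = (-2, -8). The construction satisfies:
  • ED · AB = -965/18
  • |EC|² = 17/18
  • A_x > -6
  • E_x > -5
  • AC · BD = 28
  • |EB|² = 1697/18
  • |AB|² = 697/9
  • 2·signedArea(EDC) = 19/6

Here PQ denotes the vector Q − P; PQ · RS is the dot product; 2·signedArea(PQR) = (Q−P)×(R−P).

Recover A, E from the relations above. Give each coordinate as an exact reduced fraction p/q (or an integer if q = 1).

1. A_x = -17/3  [line -9·x + 13·y + -25 = 0 ∩ |AB|² = 697/9]
2. A_y = -2  [line -9·x + 13·y + -25 = 0 ∩ |AB|² = 697/9]
   → A = (-17/3, -2)
3. E_x = -29/6  [2·signedArea(EDC) = 19/6 ∩ ED · AB = -965/18]
4. E_y = -5/2  [2·signedArea(EDC) = 19/6 ∩ ED · AB = -965/18]
   → E = (-29/6, -5/2)

A = (-17/3, -2)
E = (-29/6, -5/2)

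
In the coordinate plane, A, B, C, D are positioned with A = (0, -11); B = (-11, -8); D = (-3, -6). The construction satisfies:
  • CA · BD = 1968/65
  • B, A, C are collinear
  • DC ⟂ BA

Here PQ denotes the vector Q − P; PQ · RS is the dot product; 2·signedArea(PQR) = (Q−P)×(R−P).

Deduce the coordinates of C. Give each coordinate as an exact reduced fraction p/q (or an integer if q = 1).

C = (-264/65, -643/65)

1. C_x = -264/65  [B, A, C are collinear ∩ DC ⟂ BA]
2. C_y = -643/65  [B, A, C are collinear ∩ DC ⟂ BA]
   → C = (-264/65, -643/65)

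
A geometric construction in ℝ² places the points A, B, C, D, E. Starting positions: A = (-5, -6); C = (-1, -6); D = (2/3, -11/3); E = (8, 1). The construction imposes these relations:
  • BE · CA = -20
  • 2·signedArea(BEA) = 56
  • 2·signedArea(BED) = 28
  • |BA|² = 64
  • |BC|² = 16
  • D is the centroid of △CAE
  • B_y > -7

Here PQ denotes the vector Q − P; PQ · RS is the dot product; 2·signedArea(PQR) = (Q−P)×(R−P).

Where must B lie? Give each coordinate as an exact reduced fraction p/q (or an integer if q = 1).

B = (3, -6)

1. B_x = 3  [2·signedArea(BEA) = 56 ∩ BE · CA = -20]
2. B_y = -6  [2·signedArea(BEA) = 56 ∩ BE · CA = -20]
   → B = (3, -6)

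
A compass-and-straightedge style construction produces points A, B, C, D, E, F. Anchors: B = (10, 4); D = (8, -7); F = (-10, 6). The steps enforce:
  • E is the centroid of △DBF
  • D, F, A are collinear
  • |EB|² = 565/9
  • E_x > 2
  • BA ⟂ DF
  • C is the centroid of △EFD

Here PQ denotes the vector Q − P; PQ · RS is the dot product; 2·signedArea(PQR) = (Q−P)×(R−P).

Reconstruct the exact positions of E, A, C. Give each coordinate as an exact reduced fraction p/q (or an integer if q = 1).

1. E_x = 8/3  [E is the centroid of △DBF]
2. E_y = 1  [E is the centroid of △DBF]
   → E = (8/3, 1)
3. A_x = 2018/493  [D, F, A are collinear ∩ BA ⟂ DF]
4. A_y = -2060/493  [D, F, A are collinear ∩ BA ⟂ DF]
   → A = (2018/493, -2060/493)
5. C_x = 2/9  [C is the centroid of △EFD]
6. C_y = 0  [C is the centroid of △EFD]
   → C = (2/9, 0)

A = (2018/493, -2060/493)
C = (2/9, 0)
E = (8/3, 1)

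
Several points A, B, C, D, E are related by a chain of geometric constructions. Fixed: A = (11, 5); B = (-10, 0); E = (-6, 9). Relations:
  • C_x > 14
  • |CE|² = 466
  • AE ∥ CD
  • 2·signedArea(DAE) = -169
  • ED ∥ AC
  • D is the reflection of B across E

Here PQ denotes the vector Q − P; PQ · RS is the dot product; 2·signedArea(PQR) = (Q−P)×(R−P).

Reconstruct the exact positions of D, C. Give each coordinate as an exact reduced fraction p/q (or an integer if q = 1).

C = (15, 14)
D = (-2, 18)

1. D_x = -2  [D is the reflection of B across E]
2. D_y = 18  [D is the reflection of B across E]
   → D = (-2, 18)
3. C_x = 15  [AE ∥ CD ∩ ED ∥ AC]
4. C_y = 14  [AE ∥ CD ∩ ED ∥ AC]
   → C = (15, 14)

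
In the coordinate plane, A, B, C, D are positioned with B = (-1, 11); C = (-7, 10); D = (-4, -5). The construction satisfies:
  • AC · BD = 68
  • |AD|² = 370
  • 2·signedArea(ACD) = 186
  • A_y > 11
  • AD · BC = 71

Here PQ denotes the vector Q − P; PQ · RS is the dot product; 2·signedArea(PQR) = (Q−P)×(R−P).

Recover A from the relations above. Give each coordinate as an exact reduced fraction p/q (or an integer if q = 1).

A = (5, 12)

1. A_x = 5  [AC · BD = 68 ∩ AD · BC = 71]
2. A_y = 12  [AC · BD = 68 ∩ AD · BC = 71]
   → A = (5, 12)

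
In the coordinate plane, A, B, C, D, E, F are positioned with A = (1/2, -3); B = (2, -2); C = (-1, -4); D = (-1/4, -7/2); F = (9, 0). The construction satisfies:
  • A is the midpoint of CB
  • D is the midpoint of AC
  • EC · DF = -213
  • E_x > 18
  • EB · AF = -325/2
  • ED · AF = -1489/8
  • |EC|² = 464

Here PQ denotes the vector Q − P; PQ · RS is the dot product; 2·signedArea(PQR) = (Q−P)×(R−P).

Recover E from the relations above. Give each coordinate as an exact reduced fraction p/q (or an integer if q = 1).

E = (19, 4)

1. E_x = 19  [EC · DF = -213 ∩ EB · AF = -325/2]
2. E_y = 4  [EC · DF = -213 ∩ EB · AF = -325/2]
   → E = (19, 4)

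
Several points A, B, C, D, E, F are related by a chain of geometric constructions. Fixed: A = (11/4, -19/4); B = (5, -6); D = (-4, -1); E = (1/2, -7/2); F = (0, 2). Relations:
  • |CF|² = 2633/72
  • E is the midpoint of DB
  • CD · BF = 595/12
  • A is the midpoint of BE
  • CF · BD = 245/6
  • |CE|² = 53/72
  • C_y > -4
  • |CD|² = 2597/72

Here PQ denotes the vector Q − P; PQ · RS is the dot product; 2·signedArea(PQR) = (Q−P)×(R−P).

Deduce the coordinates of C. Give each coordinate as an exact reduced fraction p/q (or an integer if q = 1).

C = (5/4, -47/12)

1. C_x = 5/4  [CF · BD = 245/6 ∩ CD · BF = 595/12]
2. C_y = -47/12  [CF · BD = 245/6 ∩ CD · BF = 595/12]
   → C = (5/4, -47/12)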